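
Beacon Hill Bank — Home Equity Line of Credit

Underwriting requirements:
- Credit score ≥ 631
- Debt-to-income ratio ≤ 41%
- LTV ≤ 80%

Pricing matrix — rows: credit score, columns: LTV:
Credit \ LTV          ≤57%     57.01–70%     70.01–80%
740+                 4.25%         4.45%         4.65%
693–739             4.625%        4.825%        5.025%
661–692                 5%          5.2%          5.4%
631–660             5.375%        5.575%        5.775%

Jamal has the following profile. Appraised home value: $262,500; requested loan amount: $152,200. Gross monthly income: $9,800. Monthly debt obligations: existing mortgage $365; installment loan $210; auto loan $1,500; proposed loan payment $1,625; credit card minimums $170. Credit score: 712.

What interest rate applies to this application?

4.825%

Credit score 712 ≥ 631; Total monthly debts = (365 + 210 + 1,500 + 1,625 + 170) = 3,870. DTI: 3,870 ÷ 9,800 = 39.5%, within the 41% cap
Loan-to-value = 152,200/262,500 = 58% — pass (80% max)
Credit 712 → row 693–739; LTV 58% → column 57.01–70%. Grid cell → 4.825%.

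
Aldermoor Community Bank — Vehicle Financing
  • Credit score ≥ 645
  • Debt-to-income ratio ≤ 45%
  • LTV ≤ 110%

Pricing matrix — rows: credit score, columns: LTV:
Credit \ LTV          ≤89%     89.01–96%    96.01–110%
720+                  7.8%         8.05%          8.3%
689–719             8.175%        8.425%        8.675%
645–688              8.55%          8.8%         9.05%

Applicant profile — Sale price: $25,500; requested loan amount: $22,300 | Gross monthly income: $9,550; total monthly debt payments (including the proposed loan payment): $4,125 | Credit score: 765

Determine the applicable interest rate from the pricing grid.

Credit score 765 ≥ 645; Debt-to-income = 4,125/9,550 = 43.2% — meets 45% limit
LTV = 22,300/25,500 = 87.5% ≤ 110%
Row: 765 falls in 720+. Column: 87.5% falls in ≤89%. Rate = 7.8%.

7.8%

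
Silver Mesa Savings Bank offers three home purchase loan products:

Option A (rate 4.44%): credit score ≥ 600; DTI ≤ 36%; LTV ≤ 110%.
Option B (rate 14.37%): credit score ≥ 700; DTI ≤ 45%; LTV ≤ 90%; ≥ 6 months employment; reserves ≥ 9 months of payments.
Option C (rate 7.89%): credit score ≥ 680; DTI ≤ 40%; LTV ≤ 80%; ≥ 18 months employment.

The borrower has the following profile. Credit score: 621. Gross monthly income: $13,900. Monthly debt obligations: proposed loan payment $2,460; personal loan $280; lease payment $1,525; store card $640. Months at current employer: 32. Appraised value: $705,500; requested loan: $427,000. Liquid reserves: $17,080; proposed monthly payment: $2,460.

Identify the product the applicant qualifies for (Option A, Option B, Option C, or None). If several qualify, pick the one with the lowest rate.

Option A

Total debts = (2,460 + 280 + 1,525 + 640) = 4,905; DTI = 4,905/13,900 = 35.3%.
LTV = 427,000/705,500 = 60.5%.
Reserves = 17,080/2,460 = 6.9 months.
Option A: score 621 ≥ 600; DTI 35.3% ≤ 36%; LTV 60.5% ≤ 110% → qualifies.
Option B: score 621 < 700; DTI 35.3% ≤ 45%; LTV 60.5% ≤ 90%; employment 32 ≥ 6 mo; reserves 6.9 < 9 mo → does not qualify.
Option C: score 621 < 680; DTI 35.3% ≤ 40%; LTV 60.5% ≤ 80%; employment 32 ≥ 18 mo → does not qualify.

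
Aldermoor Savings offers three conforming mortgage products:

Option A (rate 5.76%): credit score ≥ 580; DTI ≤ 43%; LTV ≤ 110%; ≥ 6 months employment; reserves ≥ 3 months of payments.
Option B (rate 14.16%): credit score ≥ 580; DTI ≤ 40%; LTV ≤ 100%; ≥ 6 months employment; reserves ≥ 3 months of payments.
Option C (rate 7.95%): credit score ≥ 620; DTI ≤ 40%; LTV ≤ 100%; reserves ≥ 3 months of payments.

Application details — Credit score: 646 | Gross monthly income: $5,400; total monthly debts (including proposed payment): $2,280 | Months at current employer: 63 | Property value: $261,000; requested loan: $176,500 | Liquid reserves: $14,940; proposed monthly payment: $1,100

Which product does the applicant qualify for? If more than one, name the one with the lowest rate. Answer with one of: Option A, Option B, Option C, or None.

Option A

DTI = 2,280/5,400 = 42.2%.
LTV = 176,500/261,000 = 67.6%.
Reserves = 14,940/1,100 = 13.6 months.
Option A: score 646 ≥ 580; DTI 42.2% ≤ 43%; LTV 67.6% ≤ 110%; employment 63 ≥ 6 mo; reserves 13.6 ≥ 3 mo → qualifies.
Option B: score 646 ≥ 580; DTI 42.2% > 40%; LTV 67.6% ≤ 100%; employment 63 ≥ 6 mo; reserves 13.6 ≥ 3 mo → does not qualify.
Option C: score 646 ≥ 620; DTI 42.2% > 40%; LTV 67.6% ≤ 100%; reserves 13.6 ≥ 3 mo → does not qualify.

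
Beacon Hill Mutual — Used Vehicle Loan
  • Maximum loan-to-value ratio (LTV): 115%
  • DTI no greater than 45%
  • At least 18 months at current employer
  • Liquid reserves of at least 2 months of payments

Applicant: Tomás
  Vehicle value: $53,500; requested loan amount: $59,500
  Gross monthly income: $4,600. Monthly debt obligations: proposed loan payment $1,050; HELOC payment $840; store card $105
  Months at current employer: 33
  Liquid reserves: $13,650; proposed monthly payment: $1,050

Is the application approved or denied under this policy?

Approved

Loan-to-value = 59,500/53,500 = 111.2% — pass (115% max)
Total monthly debts = (1,050 + 840 + 105) = 1,995. DTI: 1,995 ÷ 4,600 = 43.4%, within the 45% cap
Employment 33 ≥ 18 months
Reserves = 13,650/1,050 = 13.0 months ≥ 2
All criteria satisfied.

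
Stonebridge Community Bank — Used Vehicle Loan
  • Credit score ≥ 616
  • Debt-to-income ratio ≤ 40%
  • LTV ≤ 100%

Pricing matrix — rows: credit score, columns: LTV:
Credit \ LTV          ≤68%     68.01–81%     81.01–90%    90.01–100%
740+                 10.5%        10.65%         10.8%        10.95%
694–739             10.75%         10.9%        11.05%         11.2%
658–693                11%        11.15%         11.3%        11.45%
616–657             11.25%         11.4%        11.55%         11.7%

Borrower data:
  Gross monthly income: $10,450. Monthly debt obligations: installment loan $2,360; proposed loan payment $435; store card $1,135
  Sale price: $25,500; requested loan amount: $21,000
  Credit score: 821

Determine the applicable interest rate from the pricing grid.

Credit score 821 ≥ 616; Total monthly debts = (2,360 + 435 + 1,135) = 3,930. DTI: 3,930 ÷ 10,450 = 37.6%, within the 40% cap
LTV: 21,000 ÷ 25,500 = 82.4%, within 100% cap
Row: 821 falls in 740+. Column: 82.4% falls in 81.01–90%. Rate = 10.8%.

10.8%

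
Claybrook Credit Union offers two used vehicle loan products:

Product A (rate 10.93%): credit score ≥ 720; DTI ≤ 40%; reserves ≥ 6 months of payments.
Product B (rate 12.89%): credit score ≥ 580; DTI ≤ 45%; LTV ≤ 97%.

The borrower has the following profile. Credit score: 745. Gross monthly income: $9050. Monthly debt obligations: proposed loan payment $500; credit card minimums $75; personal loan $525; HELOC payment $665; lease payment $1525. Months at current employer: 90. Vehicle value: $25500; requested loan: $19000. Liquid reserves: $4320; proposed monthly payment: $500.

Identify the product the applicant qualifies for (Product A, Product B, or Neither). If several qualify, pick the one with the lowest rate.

Product A

Total debts = (500 + 75 + 525 + 665 + 1,525) = 3,290; DTI = 3,290/9,050 = 36.4%.
LTV = 19,000/25,500 = 74.5%.
Reserves = 4,320/500 = 8.6 months.
Product A: score 745 ≥ 720; DTI 36.4% ≤ 40%; reserves 8.6 ≥ 6 mo → qualifies.
Product B: score 745 ≥ 580; DTI 36.4% ≤ 45%; LTV 74.5% ≤ 97% → qualifies.
Qualifying: Product A, Product B. Lowest rate is 10.93% → Product A.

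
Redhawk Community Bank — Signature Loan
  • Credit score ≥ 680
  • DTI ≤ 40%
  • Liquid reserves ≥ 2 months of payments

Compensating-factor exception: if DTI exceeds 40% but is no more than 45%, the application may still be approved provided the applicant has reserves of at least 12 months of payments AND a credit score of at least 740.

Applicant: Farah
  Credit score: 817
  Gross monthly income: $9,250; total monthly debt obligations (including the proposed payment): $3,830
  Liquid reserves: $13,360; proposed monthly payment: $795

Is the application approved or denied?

Credit score 817 ≥ 680 (meets base)
DTI: 3,830 ÷ 9,250 = 41.4%, over the 40% base limit.
Reserves: 13,360 ÷ 795 = 16.8 months (meets 2-month minimum)
41.4% falls in the override range (40%–45%), so the compensating-factor test applies.
Reserves 16.8 ≥ 12 months; credit score 817 ≥ 740.
Both compensating conditions met → exception applies.

Approved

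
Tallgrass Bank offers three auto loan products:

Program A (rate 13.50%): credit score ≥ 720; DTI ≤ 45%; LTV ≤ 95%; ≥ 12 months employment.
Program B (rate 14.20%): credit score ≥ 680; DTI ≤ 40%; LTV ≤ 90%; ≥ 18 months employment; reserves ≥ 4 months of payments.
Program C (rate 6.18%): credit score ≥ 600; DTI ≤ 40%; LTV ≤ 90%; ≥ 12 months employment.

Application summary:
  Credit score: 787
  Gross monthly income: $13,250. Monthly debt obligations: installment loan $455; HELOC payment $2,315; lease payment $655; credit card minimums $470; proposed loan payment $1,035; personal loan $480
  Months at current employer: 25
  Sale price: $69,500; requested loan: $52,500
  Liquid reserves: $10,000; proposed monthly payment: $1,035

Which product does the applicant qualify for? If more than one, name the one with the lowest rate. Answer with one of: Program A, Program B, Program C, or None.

Total debts = (455 + 2,315 + 655 + 470 + 1,035 + 480) = 5,410; DTI = 5,410/13,250 = 40.8%.
LTV = 52,500/69,500 = 75.5%.
Reserves = 10,000/1,035 = 9.7 months.
Program A: score 787 ≥ 720; DTI 40.8% ≤ 45%; LTV 75.5% ≤ 95%; employment 25 ≥ 12 mo → qualifies.
Program B: score 787 ≥ 680; DTI 40.8% > 40%; LTV 75.5% ≤ 90%; employment 25 ≥ 18 mo; reserves 9.7 ≥ 4 mo → does not qualify.
Program C: score 787 ≥ 600; DTI 40.8% > 40%; LTV 75.5% ≤ 90%; employment 25 ≥ 12 mo → does not qualify.

Program A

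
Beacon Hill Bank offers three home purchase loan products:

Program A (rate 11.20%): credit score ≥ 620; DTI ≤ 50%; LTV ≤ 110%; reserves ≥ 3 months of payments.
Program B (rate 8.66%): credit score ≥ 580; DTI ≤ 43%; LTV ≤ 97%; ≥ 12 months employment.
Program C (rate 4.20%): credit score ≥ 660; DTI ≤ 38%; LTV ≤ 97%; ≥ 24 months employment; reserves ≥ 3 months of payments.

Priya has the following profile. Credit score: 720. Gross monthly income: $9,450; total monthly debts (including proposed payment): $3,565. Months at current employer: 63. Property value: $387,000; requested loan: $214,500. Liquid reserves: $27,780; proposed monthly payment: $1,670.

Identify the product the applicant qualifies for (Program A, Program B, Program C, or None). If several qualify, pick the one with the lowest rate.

Program C

DTI = 3,565/9,450 = 37.7%.
LTV = 214,500/387,000 = 55.4%.
Reserves = 27,780/1,670 = 16.6 months.
Program A: score 720 ≥ 620; DTI 37.7% ≤ 50%; LTV 55.4% ≤ 110%; reserves 16.6 ≥ 3 mo → qualifies.
Program B: score 720 ≥ 580; DTI 37.7% ≤ 43%; LTV 55.4% ≤ 97%; employment 63 ≥ 12 mo → qualifies.
Program C: score 720 ≥ 660; DTI 37.7% ≤ 38%; LTV 55.4% ≤ 97%; employment 63 ≥ 24 mo; reserves 16.6 ≥ 3 mo → qualifies.
Qualifying: Program A, Program B, Program C. Lowest rate is 4.20% → Program C.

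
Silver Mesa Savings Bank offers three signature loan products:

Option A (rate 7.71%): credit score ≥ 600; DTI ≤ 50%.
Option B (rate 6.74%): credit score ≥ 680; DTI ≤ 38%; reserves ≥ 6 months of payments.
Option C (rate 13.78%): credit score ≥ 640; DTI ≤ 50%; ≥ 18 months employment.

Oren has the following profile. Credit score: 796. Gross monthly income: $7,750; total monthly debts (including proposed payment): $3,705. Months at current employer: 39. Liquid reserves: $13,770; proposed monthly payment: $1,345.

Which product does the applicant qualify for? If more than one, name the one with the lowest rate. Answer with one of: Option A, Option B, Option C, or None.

DTI = 3,705/7,750 = 47.8%.
Reserves = 13,770/1,345 = 10.2 months.
Option A: score 796 ≥ 600; DTI 47.8% ≤ 50% → qualifies.
Option B: score 796 ≥ 680; DTI 47.8% > 38%; reserves 10.2 ≥ 6 mo → does not qualify.
Option C: score 796 ≥ 640; DTI 47.8% ≤ 50%; employment 39 ≥ 18 mo → qualifies.
Qualifying: Option A, Option C. Lowest rate is 7.71% → Option A.

Option A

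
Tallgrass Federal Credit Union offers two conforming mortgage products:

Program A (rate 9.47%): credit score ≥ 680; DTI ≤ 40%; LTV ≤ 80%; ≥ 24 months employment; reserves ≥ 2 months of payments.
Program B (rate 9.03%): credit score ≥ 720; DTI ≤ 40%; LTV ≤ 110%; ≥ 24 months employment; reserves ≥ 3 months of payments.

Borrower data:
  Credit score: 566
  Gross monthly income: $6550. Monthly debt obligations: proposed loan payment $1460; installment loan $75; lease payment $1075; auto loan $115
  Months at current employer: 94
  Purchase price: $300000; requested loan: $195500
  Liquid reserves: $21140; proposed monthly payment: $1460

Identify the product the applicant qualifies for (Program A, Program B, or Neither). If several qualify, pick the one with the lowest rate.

Neither

Total debts = (1,460 + 75 + 1,075 + 115) = 2,725; DTI = 2,725/6,550 = 41.6%.
LTV = 195,500/300,000 = 65.2%.
Reserves = 21,140/1,460 = 14.5 months.
Program A: score 566 < 680; DTI 41.6% > 40%; LTV 65.2% ≤ 80%; employment 94 ≥ 24 mo; reserves 14.5 ≥ 2 mo → does not qualify.
Program B: score 566 < 720; DTI 41.6% > 40%; LTV 65.2% ≤ 110%; employment 94 ≥ 24 mo; reserves 14.5 ≥ 3 mo → does not qualify.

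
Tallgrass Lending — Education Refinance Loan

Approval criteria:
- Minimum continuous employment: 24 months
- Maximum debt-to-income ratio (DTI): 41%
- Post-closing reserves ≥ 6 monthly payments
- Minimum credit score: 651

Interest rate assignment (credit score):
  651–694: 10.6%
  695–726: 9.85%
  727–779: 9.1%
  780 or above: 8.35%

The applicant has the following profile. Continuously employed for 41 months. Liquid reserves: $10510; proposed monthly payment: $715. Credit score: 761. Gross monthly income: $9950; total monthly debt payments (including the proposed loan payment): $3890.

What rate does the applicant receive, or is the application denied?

Credit score 761 ≥ 651 (meets minimum)
DTI = 3,890/9,950 = 39.1% ≤ 41%
Employment 41 ≥ 24 months
Reserves = 10,510/715 = 14.7 months ≥ 6
All requirements met. Score 761 falls in the 727–779 tier → 9.1%.

Approved at 9.1%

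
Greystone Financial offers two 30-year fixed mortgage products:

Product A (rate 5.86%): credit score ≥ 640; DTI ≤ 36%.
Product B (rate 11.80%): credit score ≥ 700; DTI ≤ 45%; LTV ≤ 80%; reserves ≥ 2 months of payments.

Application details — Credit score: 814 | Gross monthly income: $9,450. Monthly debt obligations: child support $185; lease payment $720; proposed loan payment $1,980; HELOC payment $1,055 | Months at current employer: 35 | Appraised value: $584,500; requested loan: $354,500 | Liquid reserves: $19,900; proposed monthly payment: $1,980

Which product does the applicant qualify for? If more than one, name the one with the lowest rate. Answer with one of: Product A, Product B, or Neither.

Product B

Total debts = (185 + 720 + 1,980 + 1,055) = 3,940; DTI = 3,940/9,450 = 41.7%.
LTV = 354,500/584,500 = 60.7%.
Reserves = 19,900/1,980 = 10.1 months.
Product A: score 814 ≥ 640; DTI 41.7% > 36% → does not qualify.
Product B: score 814 ≥ 700; DTI 41.7% ≤ 45%; LTV 60.7% ≤ 80%; reserves 10.1 ≥ 2 mo → qualifies.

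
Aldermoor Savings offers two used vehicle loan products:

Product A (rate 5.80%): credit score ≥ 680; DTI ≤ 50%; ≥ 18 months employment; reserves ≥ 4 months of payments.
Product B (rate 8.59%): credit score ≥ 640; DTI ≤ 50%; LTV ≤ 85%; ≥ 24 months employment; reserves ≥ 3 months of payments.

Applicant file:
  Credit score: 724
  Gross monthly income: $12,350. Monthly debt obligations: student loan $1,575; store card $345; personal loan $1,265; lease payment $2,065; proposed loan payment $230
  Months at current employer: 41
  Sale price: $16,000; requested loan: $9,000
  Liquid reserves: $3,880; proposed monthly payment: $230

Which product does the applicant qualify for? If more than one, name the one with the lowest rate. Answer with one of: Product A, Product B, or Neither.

Total debts = (1,575 + 345 + 1,265 + 2,065 + 230) = 5,480; DTI = 5,480/12,350 = 44.4%.
LTV = 9,000/16,000 = 56.2%.
Reserves = 3,880/230 = 16.9 months.
Product A: score 724 ≥ 680; DTI 44.4% ≤ 50%; employment 41 ≥ 18 mo; reserves 16.9 ≥ 4 mo → qualifies.
Product B: score 724 ≥ 640; DTI 44.4% ≤ 50%; LTV 56.2% ≤ 85%; employment 41 ≥ 24 mo; reserves 16.9 ≥ 3 mo → qualifies.
Qualifying: Product A, Product B. Lowest rate is 5.80% → Product A.

Product A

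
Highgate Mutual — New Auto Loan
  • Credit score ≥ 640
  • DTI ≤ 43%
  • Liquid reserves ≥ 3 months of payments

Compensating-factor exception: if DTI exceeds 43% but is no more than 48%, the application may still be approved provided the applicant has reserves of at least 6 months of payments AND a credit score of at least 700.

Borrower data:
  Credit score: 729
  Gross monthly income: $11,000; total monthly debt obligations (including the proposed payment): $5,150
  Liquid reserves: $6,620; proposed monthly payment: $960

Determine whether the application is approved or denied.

Approved

Credit score 729 ≥ 640 (meets base)
DTI = 5,150/11,000 = 46.8% > 43% — standard DTI limit exceeded.
Liquid reserves cover 6,620/960 = 6.9 months — ≥ 3 required
DTI 46.8% is within the 43%–48% exception band; checking compensating factors.
Reserves 6.9 ≥ 6 months; credit score 729 ≥ 700.
Both compensating conditions met → exception applies.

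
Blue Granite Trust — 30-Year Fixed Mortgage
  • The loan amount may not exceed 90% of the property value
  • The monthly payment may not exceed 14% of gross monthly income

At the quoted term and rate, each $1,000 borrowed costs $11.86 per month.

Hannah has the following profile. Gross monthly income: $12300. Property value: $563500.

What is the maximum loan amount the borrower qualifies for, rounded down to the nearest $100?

Payment cap: 14% × $12,300 = $1,722/month.
At $11.86 per $1,000, that supports 1,722/11.86 × 1,000 ≈ $145,193 → $145,100.
LTV cap: 90% × $563,500 = $507,150 → $507,100.
Binding constraint: payment-to-income.

$145,100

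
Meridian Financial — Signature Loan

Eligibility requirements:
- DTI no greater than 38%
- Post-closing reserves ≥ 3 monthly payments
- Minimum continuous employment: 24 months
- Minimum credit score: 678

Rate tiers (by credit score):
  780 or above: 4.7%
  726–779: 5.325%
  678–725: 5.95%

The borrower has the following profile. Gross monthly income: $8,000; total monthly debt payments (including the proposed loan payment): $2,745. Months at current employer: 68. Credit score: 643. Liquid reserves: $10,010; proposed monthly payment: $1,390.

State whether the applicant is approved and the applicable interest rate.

Credit score 643 < 678 (below minimum)
Reserves: 10,010 ÷ 1,390 = 7.2 months (meets 3-month minimum)
Debt-to-income = 2,745/8,000 = 34.3% — meets 38% limit
Employment 68 ≥ 24 months
Not all requirements met → denied.

Denied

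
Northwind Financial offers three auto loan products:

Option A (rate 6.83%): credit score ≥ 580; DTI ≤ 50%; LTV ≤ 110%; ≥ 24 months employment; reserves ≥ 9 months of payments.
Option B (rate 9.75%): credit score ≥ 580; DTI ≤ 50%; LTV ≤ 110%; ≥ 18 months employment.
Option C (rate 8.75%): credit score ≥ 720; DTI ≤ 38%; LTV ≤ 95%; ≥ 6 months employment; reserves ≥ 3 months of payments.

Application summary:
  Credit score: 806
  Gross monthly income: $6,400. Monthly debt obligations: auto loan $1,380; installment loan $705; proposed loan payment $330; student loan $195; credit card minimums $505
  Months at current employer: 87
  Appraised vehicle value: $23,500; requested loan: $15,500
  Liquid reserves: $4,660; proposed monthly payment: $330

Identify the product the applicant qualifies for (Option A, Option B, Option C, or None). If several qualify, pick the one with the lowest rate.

Option A

Total debts = (1,380 + 705 + 330 + 195 + 505) = 3,115; DTI = 3,115/6,400 = 48.7%.
LTV = 15,500/23,500 = 66%.
Reserves = 4,660/330 = 14.1 months.
Option A: score 806 ≥ 580; DTI 48.7% ≤ 50%; LTV 66% ≤ 110%; employment 87 ≥ 24 mo; reserves 14.1 ≥ 9 mo → qualifies.
Option B: score 806 ≥ 580; DTI 48.7% ≤ 50%; LTV 66% ≤ 110%; employment 87 ≥ 18 mo → qualifies.
Option C: score 806 ≥ 720; DTI 48.7% > 38%; LTV 66% ≤ 95%; employment 87 ≥ 6 mo; reserves 14.1 ≥ 3 mo → does not qualify.
Qualifying: Option A, Option B. Lowest rate is 6.83% → Option A.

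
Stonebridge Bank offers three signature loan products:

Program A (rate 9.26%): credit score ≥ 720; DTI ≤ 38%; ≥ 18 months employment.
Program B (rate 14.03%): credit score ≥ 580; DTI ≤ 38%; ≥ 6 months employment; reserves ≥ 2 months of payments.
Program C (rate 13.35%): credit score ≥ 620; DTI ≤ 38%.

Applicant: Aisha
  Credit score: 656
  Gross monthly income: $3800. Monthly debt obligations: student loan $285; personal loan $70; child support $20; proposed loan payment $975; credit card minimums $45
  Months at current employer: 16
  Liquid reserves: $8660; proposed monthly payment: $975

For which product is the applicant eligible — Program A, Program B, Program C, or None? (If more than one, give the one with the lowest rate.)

Total debts = (285 + 70 + 20 + 975 + 45) = 1,395; DTI = 1,395/3,800 = 36.7%.
Reserves = 8,660/975 = 8.9 months.
Program A: score 656 < 720; DTI 36.7% ≤ 38%; employment 16 < 18 mo → does not qualify.
Program B: score 656 ≥ 580; DTI 36.7% ≤ 38%; employment 16 ≥ 6 mo; reserves 8.9 ≥ 2 mo → qualifies.
Program C: score 656 ≥ 620; DTI 36.7% ≤ 38% → qualifies.
Qualifying: Program B, Program C. Lowest rate is 13.35% → Program C.

Program C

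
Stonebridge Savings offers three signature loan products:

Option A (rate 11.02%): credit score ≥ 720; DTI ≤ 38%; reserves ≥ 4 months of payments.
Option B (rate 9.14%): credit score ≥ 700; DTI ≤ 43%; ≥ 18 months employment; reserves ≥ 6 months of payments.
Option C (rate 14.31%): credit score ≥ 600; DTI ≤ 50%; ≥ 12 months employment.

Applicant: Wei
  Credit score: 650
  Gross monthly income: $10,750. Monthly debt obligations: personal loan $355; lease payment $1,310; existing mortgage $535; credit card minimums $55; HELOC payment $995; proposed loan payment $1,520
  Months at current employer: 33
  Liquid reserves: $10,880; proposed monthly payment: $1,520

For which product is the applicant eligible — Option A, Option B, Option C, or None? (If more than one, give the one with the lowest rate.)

Total debts = (355 + 1,310 + 535 + 55 + 995 + 1,520) = 4,770; DTI = 4,770/10,750 = 44.4%.
Reserves = 10,880/1,520 = 7.2 months.
Option A: score 650 < 720; DTI 44.4% > 38%; reserves 7.2 ≥ 4 mo → does not qualify.
Option B: score 650 < 700; DTI 44.4% > 43%; employment 33 ≥ 18 mo; reserves 7.2 ≥ 6 mo → does not qualify.
Option C: score 650 ≥ 600; DTI 44.4% ≤ 50%; employment 33 ≥ 12 mo → qualifies.

Option C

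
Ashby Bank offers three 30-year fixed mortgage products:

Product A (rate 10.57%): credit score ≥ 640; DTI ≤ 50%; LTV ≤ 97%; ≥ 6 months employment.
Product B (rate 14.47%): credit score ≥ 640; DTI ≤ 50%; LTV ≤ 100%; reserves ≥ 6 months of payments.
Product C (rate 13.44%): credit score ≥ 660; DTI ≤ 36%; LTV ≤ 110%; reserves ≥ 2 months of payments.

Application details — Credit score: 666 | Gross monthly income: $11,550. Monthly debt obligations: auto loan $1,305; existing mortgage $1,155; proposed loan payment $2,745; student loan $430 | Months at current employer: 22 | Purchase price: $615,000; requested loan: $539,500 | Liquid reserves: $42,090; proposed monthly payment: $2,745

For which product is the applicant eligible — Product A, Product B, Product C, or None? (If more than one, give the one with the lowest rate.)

Product A

Total debts = (1,305 + 1,155 + 2,745 + 430) = 5,635; DTI = 5,635/11,550 = 48.8%.
LTV = 539,500/615,000 = 87.7%.
Reserves = 42,090/2,745 = 15.3 months.
Product A: score 666 ≥ 640; DTI 48.8% ≤ 50%; LTV 87.7% ≤ 97%; employment 22 ≥ 6 mo → qualifies.
Product B: score 666 ≥ 640; DTI 48.8% ≤ 50%; LTV 87.7% ≤ 100%; reserves 15.3 ≥ 6 mo → qualifies.
Product C: score 666 ≥ 660; DTI 48.8% > 36%; LTV 87.7% ≤ 110%; reserves 15.3 ≥ 2 mo → does not qualify.
Qualifying: Product A, Product B. Lowest rate is 10.57% → Product A.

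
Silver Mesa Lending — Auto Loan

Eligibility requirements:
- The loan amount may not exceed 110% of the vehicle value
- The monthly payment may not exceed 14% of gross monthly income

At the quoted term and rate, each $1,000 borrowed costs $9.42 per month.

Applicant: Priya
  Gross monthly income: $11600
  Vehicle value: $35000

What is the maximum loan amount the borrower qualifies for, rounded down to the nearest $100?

Payment cap: 14% × $11,600 = $1,624/month.
At $9.42 per $1,000, that supports 1,624/9.42 × 1,000 ≈ $172,399 → $172,300.
LTV cap: 110% × $35,000 = $38,500 → $38,500.
Binding constraint: loan-to-value.

$38,500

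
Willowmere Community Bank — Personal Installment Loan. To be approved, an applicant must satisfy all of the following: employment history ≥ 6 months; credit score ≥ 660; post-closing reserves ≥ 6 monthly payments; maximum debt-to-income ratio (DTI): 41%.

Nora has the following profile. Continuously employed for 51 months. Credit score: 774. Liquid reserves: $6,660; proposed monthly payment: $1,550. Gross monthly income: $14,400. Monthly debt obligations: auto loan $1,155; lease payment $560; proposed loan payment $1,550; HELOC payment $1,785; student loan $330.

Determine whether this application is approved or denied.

Denied

Employment 51 ≥ 6 months
Credit score 774 ≥ 660 (meets)
Liquid reserves cover 6,660/1,550 = 4.3 months — < 6 required
Total monthly debts = (1,155 + 560 + 1,550 + 1,785 + 330) = 5,380. DTI = 5,380/14,400 = 37.4% ≤ 41%
Fails on reserves.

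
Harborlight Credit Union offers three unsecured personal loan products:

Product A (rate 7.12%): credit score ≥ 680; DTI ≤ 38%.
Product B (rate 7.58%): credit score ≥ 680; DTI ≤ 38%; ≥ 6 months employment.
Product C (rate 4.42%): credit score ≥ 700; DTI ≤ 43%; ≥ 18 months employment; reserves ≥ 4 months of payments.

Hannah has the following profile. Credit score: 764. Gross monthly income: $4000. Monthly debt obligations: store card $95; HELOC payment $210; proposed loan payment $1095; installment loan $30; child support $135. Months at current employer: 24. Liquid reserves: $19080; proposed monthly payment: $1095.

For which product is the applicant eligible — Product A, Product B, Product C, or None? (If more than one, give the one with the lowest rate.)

Total debts = (95 + 210 + 1,095 + 30 + 135) = 1,565; DTI = 1,565/4,000 = 39.1%.
Reserves = 19,080/1,095 = 17.4 months.
Product A: score 764 ≥ 680; DTI 39.1% > 38% → does not qualify.
Product B: score 764 ≥ 680; DTI 39.1% > 38%; employment 24 ≥ 6 mo → does not qualify.
Product C: score 764 ≥ 700; DTI 39.1% ≤ 43%; employment 24 ≥ 18 mo; reserves 17.4 ≥ 4 mo → qualifies.

Product C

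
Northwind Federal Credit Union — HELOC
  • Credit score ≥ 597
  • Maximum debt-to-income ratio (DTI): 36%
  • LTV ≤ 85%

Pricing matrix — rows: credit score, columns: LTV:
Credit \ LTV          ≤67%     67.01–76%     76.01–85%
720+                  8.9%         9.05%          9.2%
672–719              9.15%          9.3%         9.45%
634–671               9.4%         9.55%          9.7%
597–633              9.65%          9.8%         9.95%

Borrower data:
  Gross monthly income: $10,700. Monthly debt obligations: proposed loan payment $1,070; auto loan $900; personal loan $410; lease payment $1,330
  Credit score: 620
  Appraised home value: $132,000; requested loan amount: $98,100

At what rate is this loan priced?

9.8%

Credit score 620 ≥ 597; Total monthly debts = (1,070 + 900 + 410 + 1,330) = 3,710. DTI = 3,710/10,700 = 34.7% ≤ 36%
Loan-to-value = 98,100/132,000 = 74.3% — pass (85% max)
Score 620 is in the 597–633 band; LTV 74.3% is in the 67.01–76% band → 9.8%.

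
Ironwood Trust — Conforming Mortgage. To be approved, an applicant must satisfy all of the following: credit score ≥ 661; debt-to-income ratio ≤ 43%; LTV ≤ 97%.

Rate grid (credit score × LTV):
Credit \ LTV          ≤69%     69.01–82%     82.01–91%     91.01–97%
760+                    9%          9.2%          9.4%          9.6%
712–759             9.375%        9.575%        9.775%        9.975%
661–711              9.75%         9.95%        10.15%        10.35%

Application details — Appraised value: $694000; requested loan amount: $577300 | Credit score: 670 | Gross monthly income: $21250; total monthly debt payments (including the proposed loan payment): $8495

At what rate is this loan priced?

10.15%

Credit score 670 ≥ 661; DTI = 8,495/21,250 = 40% ≤ 43%
LTV = 577,300/694,000 = 83.2% ≤ 97%
Credit 670 → row 661–711; LTV 83.2% → column 82.01–91%. Grid cell → 10.15%.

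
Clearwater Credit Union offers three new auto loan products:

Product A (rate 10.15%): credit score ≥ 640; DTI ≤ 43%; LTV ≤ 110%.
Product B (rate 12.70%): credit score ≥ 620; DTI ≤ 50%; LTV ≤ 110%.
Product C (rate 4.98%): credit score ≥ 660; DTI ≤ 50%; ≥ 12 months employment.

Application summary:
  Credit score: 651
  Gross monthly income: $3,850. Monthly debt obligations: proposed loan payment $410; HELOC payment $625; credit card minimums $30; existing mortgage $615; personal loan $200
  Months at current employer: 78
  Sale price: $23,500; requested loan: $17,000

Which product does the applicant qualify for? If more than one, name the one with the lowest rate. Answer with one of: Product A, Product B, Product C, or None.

Total debts = (410 + 625 + 30 + 615 + 200) = 1,880; DTI = 1,880/3,850 = 48.8%.
LTV = 17,000/23,500 = 72.3%.
Product A: score 651 ≥ 640; DTI 48.8% > 43%; LTV 72.3% ≤ 110% → does not qualify.
Product B: score 651 ≥ 620; DTI 48.8% ≤ 50%; LTV 72.3% ≤ 110% → qualifies.
Product C: score 651 < 660; DTI 48.8% ≤ 50%; employment 78 ≥ 12 mo → does not qualify.

Product B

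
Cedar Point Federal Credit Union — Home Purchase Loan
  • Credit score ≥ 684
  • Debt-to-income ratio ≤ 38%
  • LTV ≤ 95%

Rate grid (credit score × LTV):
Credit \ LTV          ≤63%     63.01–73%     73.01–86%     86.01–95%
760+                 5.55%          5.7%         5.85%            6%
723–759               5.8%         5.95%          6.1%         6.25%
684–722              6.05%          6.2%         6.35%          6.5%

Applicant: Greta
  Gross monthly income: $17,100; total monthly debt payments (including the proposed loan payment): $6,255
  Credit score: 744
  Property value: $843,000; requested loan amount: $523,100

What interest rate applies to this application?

Credit score 744 ≥ 684; DTI: 6,255 ÷ 17,100 = 36.6%, within the 38% cap
Loan-to-value = 523,100/843,000 = 62.1% — pass (95% max)
Row: 744 falls in 723–759. Column: 62.1% falls in ≤63%. Rate = 5.8%.

5.8%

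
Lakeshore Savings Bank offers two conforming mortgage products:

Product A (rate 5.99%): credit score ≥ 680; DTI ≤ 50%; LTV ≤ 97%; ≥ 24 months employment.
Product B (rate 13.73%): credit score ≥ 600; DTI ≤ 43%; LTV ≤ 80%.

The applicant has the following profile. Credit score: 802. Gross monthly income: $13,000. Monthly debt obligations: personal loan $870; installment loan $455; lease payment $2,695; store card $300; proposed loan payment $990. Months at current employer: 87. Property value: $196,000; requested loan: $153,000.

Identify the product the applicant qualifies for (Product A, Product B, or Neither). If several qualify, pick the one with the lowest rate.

Total debts = (870 + 455 + 2,695 + 300 + 990) = 5,310; DTI = 5,310/13,000 = 40.8%.
LTV = 153,000/196,000 = 78.1%.
Product A: score 802 ≥ 680; DTI 40.8% ≤ 50%; LTV 78.1% ≤ 97%; employment 87 ≥ 24 mo → qualifies.
Product B: score 802 ≥ 600; DTI 40.8% ≤ 43%; LTV 78.1% ≤ 80% → qualifies.
Qualifying: Product A, Product B. Lowest rate is 5.99% → Product A.

Product A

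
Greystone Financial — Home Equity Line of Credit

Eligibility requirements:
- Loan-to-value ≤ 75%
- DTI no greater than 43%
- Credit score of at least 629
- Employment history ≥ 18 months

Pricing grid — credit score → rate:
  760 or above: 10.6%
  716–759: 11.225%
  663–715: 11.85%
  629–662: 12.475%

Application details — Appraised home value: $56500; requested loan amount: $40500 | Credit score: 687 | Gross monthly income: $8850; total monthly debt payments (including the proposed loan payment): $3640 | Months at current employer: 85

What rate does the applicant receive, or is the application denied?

Approved at 11.85%

Credit score 687 ≥ 629 (meets minimum)
Loan-to-value = 40,500/56,500 = 71.7% — pass (75% max)
Employment 85 ≥ 18 months
DTI: 3,640 ÷ 8,850 = 41.1%, within the 43% cap
All requirements met. Score 687 falls in the 663–715 tier → 11.85%.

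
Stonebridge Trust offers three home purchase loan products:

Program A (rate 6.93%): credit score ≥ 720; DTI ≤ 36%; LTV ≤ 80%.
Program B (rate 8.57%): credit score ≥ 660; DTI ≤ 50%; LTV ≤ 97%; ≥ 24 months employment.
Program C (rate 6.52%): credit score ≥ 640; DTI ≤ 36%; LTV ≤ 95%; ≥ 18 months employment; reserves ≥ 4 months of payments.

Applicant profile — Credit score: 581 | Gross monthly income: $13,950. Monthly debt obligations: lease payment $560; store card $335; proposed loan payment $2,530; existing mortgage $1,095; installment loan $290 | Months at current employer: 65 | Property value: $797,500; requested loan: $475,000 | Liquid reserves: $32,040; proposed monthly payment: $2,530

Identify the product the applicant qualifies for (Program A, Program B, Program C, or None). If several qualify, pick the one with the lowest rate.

None

Total debts = (560 + 335 + 2,530 + 1,095 + 290) = 4,810; DTI = 4,810/13,950 = 34.5%.
LTV = 475,000/797,500 = 59.6%.
Reserves = 32,040/2,530 = 12.7 months.
Program A: score 581 < 720; DTI 34.5% ≤ 36%; LTV 59.6% ≤ 80% → does not qualify.
Program B: score 581 < 660; DTI 34.5% ≤ 50%; LTV 59.6% ≤ 97%; employment 65 ≥ 24 mo → does not qualify.
Program C: score 581 < 640; DTI 34.5% ≤ 36%; LTV 59.6% ≤ 95%; employment 65 ≥ 18 mo; reserves 12.7 ≥ 4 mo → does not qualify.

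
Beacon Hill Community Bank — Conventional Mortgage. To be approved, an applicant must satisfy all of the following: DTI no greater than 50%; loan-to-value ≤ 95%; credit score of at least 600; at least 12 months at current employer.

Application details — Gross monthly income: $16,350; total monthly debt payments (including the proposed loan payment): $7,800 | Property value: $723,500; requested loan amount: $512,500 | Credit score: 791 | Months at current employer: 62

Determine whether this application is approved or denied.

DTI: 7,800 ÷ 16,350 = 47.7%, within the 50% cap
LTV: 512,500 ÷ 723,500 = 70.8%, within 95% cap
Credit score 791 ≥ 600 (meets)
Employment 62 ≥ 12 months
All criteria satisfied.

Approved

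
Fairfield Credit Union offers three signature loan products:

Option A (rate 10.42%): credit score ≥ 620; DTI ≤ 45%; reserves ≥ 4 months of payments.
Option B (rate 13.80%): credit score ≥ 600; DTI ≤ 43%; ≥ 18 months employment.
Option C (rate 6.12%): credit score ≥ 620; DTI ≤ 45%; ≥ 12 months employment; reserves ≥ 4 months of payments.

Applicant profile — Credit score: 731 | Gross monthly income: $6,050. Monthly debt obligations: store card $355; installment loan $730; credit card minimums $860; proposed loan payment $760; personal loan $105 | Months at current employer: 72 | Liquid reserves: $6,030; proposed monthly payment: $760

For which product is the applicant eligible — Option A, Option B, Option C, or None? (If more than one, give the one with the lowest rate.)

Total debts = (355 + 730 + 860 + 760 + 105) = 2,810; DTI = 2,810/6,050 = 46.4%.
Reserves = 6,030/760 = 7.9 months.
Option A: score 731 ≥ 620; DTI 46.4% > 45%; reserves 7.9 ≥ 4 mo → does not qualify.
Option B: score 731 ≥ 600; DTI 46.4% > 43%; employment 72 ≥ 18 mo → does not qualify.
Option C: score 731 ≥ 620; DTI 46.4% > 45%; employment 72 ≥ 12 mo; reserves 7.9 ≥ 4 mo → does not qualify.

None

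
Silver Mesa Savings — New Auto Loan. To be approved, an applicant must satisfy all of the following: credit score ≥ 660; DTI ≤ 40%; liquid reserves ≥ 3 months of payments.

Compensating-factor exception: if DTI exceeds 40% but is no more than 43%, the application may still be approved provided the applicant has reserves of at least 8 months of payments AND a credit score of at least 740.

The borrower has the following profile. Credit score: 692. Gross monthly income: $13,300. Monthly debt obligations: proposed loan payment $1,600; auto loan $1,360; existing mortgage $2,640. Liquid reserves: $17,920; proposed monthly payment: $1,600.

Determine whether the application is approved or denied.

Denied

Credit score 692 ≥ 660 (meets base)
Total debts = (1,600 + 1,360 + 2,640) = 5,600. DTI = 5,600/13,300 = 42.1% > 40% — standard DTI limit exceeded.
Reserves: 17,920 ÷ 1,600 = 11.2 months (meets 3-month minimum)
DTI 42.1% is within the 40%–43% exception band; checking compensating factors.
Reserves 11.2 ≥ 8 months; credit score 692 < 740.
Override conditions not both satisfied; exception does not apply.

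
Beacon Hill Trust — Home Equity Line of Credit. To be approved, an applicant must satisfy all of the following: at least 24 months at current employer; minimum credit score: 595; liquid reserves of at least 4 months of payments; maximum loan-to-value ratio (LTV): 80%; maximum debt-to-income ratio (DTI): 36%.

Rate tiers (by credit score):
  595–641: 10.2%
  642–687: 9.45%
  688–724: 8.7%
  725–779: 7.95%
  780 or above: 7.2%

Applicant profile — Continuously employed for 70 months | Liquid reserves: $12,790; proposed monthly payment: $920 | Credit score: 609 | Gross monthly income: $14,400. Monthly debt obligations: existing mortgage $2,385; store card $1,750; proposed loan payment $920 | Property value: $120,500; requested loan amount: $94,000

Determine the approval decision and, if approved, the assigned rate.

Approved at 10.2%

Credit score 609 ≥ 595 (meets minimum)
Loan-to-value = 94,000/120,500 = 78% — pass (80% max)
Employment 70 ≥ 24 months
Total monthly debts = (2,385 + 1,750 + 920) = 5,055. DTI = 5,055/14,400 = 35.1% ≤ 36%
Liquid reserves cover 12,790/920 = 13.9 months — ≥ 4 required
All requirements met. Score 609 falls in the 595–641 tier → 10.2%.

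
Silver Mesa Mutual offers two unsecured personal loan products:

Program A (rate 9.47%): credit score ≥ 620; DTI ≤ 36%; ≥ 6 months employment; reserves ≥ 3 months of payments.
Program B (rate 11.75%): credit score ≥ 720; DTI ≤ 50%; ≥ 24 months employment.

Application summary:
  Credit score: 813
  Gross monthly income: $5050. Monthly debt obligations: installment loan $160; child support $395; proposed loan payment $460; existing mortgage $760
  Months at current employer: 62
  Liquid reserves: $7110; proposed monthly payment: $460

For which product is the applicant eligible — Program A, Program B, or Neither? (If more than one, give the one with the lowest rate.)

Program A

Total debts = (160 + 395 + 460 + 760) = 1,775; DTI = 1,775/5,050 = 35.1%.
Reserves = 7,110/460 = 15.5 months.
Program A: score 813 ≥ 620; DTI 35.1% ≤ 36%; employment 62 ≥ 6 mo; reserves 15.5 ≥ 3 mo → qualifies.
Program B: score 813 ≥ 720; DTI 35.1% ≤ 50%; employment 62 ≥ 24 mo → qualifies.
Qualifying: Program A, Program B. Lowest rate is 9.47% → Program A.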